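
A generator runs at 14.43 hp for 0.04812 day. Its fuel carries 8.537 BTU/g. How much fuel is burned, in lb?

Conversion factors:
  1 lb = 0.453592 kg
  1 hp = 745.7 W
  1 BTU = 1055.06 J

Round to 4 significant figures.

14.43 hp → 10760.5 W
0.04812 day → 4157.57 s
E = P × t = 10760.5 × 4157.57 = 4.47375×10⁷ J
8.537 BTU/g → 9.00705×10⁶ J/kg
m = E / e_s = 4.47375×10⁷ / 9.00705×10⁶ = 4.96694 kg
In lb: 4.96694 / 0.453592 = 10.9502 lb

10.95 lb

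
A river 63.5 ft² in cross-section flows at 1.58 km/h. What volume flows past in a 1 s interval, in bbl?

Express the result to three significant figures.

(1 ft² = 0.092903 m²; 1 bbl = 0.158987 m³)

1.58 km/h × (1/3.6) = 0.438889 m/s
63.5 ft² × 0.092903 = 5.89934 m²
V = v × A × t = 0.438889 m/s × 5.89934 m² × 1 s = 2.58916 m³
2.58916 m³ ÷ (0.158987 m³/bbl) = 16.2854 bbl

16.3 bbl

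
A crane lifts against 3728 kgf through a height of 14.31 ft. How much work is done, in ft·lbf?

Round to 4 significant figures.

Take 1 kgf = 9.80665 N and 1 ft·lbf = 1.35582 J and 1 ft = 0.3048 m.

3728 kgf × 9.80665 → 36559.2 N
14.31 ft × 0.3048 → 4.36169 m
W = F × d = 36559.2 N × 4.36169 m = 159460 J
159460 J ÷ (1.35582 J/ft·lbf) = 117611 ft·lbf

1.176×10⁵ ft·lbf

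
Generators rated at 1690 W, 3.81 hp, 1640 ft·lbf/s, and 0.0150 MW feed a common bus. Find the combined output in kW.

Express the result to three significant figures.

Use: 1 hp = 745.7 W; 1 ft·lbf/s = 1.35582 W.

1690 W (already W)
3.81 hp × 745.7 → 2841.12 W
1640 ft·lbf/s × 1.35582 → 2223.54 W
0.0150 MW × 1000000 → 15000 W
Combined: 1690 + 2841.12 + 2223.54 + 15000 = 21754.7 W
In kW: 21754.7 / 1000 = 21.7547 kW

21.8 kW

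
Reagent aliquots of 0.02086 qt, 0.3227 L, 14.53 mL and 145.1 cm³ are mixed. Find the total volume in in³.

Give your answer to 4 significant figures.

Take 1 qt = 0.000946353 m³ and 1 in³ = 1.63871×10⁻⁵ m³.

30.64 in³

0.02086 qt × 0.000946353 = 1.97409×10⁻⁵ m³
0.3227 L × 0.001 = 3.227×10⁻⁴ m³
14.53 mL × 10⁻⁶ = 1.453×10⁻⁵ m³
145.1 cm³ × 10⁻⁶ = 1.451×10⁻⁴ m³
Total: 1.97409×10⁻⁵ + 3.227×10⁻⁴ + 1.453×10⁻⁵ + 1.451×10⁻⁴ = 5.02071×10⁻⁴ m³
In in³: 5.02071×10⁻⁴ / 1.63871×10⁻⁵ = 30.6382 in³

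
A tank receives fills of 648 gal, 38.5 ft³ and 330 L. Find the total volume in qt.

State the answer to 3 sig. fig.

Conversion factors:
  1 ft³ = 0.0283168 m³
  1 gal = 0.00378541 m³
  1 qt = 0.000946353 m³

4090 qt

648 gal × 0.00378541 → 2.45295 m³
38.5 ft³ × 0.0283168 → 1.0902 m³
330 L × 0.001 → 0.33 m³
Sum: 2.45295 + 1.0902 + 0.33 = 3.87315 m³
In qt: 3.87315 / 0.000946353 = 4092.71 qt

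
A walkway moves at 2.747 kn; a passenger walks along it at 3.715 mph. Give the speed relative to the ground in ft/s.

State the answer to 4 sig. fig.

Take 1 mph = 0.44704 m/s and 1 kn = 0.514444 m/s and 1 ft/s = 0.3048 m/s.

10.09 ft/s

2.747 kn × 0.514444 = 1.41318 m/s
3.715 mph × 0.44704 = 1.66075 m/s
Combined: 1.41318 + 1.66075 = 3.07393 m/s
In ft/s: 3.07393 / 0.3048 = 10.0851 ft/s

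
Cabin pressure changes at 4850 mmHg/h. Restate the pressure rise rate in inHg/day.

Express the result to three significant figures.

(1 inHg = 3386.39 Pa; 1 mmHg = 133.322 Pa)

4580 inHg/day

4850 mmHg/h × 133.322 Pa/mmHg ÷ 3600 s/h = 179.614 Pa/s
179.614 Pa/s ÷ 3386.39 Pa/inHg × 86400 s/day = 4582.65 inHg/day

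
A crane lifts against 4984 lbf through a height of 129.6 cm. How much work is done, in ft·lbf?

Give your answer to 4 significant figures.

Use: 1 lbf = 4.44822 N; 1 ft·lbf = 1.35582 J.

4984 lbf × 4.44822 → 22169.9 N
129.6 cm × 0.01 → 1.296 m
W = F × d = 22169.9 N × 1.296 m = 28732.2 J
28732.2 J ÷ (1.35582 J/ft·lbf) = 21191.8 ft·lbf

2.119×10⁴ ft·lbf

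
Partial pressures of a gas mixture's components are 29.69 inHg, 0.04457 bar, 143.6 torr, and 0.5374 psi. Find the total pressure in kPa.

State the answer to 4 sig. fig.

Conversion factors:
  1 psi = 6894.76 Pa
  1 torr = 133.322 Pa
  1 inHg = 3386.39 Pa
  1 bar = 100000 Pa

127.8 kPa

29.69 inHg × 3386.39 = 100542 Pa
0.04457 bar × 100000 = 4457 Pa
143.6 torr × 133.322 = 19145 Pa
0.5374 psi × 6894.76 = 3705.24 Pa
Sum: 100542 + 4457 + 19145 + 3705.24 = 127849 Pa
In kPa: 127849 / 1000 = 127.849 kPa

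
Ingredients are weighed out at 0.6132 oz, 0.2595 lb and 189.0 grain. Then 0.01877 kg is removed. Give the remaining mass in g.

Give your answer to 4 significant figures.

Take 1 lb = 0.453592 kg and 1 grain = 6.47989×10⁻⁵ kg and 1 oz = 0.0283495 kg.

128.6 g

0.6132 oz × 0.0283495 → 0.0173839 kg
0.2595 lb × 0.453592 → 0.117707 kg
189.0 grain × 6.47989×10⁻⁵ → 0.012247 kg
0.01877 kg (already kg)
Net: 0.0173839 + 0.117707 + 0.012247 − 0.01877 = 0.128568 kg
In g: 0.128568 / 0.001 = 128.568 g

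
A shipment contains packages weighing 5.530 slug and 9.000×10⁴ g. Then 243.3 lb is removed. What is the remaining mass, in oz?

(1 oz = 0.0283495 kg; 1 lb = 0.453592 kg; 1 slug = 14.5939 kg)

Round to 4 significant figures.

2129 oz

5.530 slug × 14.5939 = 80.7043 kg
9.000×10⁴ g × 0.001 = 90 kg
243.3 lb × 0.453592 = 110.359 kg
Sum: 80.7043 + 90 − 110.359 = 60.3453 kg
In oz: 60.3453 / 0.0283495 = 2128.62 oz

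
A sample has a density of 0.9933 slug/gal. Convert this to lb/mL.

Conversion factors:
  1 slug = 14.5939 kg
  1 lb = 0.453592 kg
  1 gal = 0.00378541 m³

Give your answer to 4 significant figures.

0.008443 lb/mL

0.9933 slug/gal × 14.5939 kg/slug ÷ 0.00378541 m³/gal = 3829.47 kg/m³
3829.47 kg/m³ ÷ 0.453592 kg/lb × 10⁻⁶ m³/mL = 0.00844254 lb/mL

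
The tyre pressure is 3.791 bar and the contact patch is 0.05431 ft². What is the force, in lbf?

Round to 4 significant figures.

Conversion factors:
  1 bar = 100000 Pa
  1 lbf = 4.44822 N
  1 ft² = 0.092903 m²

3.791 bar × 100000 → 379100 Pa
0.05431 ft² × 0.092903 → 0.00504556 m²
F = P × A = 379100 Pa × 0.00504556 m² = 1912.77 N
1912.77 N ÷ (4.44822 N/lbf) = 430.008 lbf

430.0 lbf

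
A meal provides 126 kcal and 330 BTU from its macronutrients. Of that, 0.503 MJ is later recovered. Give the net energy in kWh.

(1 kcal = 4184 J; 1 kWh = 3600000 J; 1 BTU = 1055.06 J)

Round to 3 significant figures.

126 kcal × 4184 → 527184 J
330 BTU × 1055.06 → 348170 J
0.503 MJ × 1000000 → 503000 J
Result: 527184 + 348170 − 503000 = 372354 J
In kWh: 372354 / 3600000 = 0.103432 kWh

0.103 kWh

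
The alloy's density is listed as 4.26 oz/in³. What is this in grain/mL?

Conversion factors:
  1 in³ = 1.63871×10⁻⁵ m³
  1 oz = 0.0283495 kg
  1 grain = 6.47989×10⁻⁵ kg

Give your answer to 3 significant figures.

4.26 oz/in³ × 0.0283495 kg/oz ÷ 1.63871×10⁻⁵ m³/in³ = 7369.75 kg/m³
7369.75 kg/m³ ÷ 6.47989×10⁻⁵ kg/grain × 10⁻⁶ m³/mL = 113.733 grain/mL

114 grain/mL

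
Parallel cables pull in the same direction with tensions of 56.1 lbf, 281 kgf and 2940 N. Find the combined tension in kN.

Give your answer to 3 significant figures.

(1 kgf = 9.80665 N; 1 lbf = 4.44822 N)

5.95 kN

56.1 lbf × 4.44822 = 249.545 N
281 kgf × 9.80665 = 2755.67 N
2940 N (already N)
Combined: 249.545 + 2755.67 + 2940 = 5945.22 N
In kN: 5945.22 / 1000 = 5.94522 kN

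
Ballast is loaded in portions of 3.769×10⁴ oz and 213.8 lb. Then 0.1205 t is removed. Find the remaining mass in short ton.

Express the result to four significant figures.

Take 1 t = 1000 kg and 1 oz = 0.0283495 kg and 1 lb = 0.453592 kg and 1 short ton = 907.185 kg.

1.152 short ton

3.769×10⁴ oz × 0.0283495 → 1068.49 kg
213.8 lb × 0.453592 → 96.978 kg
0.1205 t × 1000 → 120.5 kg
Net: 1068.49 + 96.978 − 120.5 = 1044.97 kg
In short ton: 1044.97 / 907.185 = 1.15188 short ton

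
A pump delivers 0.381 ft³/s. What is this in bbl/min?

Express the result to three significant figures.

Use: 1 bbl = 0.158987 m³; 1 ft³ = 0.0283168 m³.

0.381 ft³/s × 0.0283168 m³/ft³ = 0.0107887 m³/s
0.0107887 m³/s ÷ 0.158987 m³/bbl × 60 s/min = 4.07154 bbl/min

4.07 bbl/min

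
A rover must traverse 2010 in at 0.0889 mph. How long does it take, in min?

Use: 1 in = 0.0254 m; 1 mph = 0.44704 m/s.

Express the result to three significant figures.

2010 in × 0.0254 = 51.054 m
0.0889 mph × 0.44704 = 0.0397419 m/s
t = d / v = 51.054 m / 0.0397419 m/s = 1284.64 s
1284.64 s ÷ (60 s/min) = 21.4107 min

21.4 min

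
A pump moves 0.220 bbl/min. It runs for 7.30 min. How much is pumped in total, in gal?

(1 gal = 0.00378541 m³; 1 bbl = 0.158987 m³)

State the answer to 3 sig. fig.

67.5 gal

0.220 bbl/min → 5.82952×10⁻⁴ m³/s
7.30 min → 438 s
V = Q × t = 5.82952×10⁻⁴ × 438 = 0.255333 m³
In gal: 0.255333 / 0.00378541 = 67.4519 gal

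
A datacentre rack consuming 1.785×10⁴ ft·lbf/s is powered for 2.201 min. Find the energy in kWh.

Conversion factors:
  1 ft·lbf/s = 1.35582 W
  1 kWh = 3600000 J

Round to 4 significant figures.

0.8878 kWh

1.785×10⁴ ft·lbf/s × 1.35582 = 24201.4 W
2.201 min × 60 = 132.06 s
E = P × t = 24201.4 W × 132.06 s = 3.19604×10⁶ J
3.19604×10⁶ J ÷ (3600000 J/kWh) = 0.887789 kWh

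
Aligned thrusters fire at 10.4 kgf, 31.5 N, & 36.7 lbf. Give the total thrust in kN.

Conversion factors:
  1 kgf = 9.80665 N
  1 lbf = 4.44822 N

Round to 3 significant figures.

10.4 kgf × 9.80665 = 101.989 N
31.5 N (already N)
36.7 lbf × 4.44822 = 163.25 N
Sum: 101.989 + 31.5 + 163.25 = 296.739 N
In kN: 296.739 / 1000 = 0.296739 kN

0.297 kN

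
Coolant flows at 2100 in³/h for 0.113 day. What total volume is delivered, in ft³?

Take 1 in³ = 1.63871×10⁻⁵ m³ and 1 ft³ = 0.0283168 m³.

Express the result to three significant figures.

2100 in³/h → 9.55914×10⁻⁶ m³/s
0.113 day → 9763.2 s
V = Q × t = 9.55914×10⁻⁶ × 9763.2 = 0.0933278 m³
In ft³: 0.0933278 / 0.0283168 = 3.29585 ft³

3.30 ft³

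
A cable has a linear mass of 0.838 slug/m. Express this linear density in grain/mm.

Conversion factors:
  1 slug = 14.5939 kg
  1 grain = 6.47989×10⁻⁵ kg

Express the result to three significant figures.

0.838 slug/m × 14.5939 kg/slug = 12.2297 kg/m
12.2297 kg/m ÷ 6.47989×10⁻⁵ kg/grain × 0.001 m/mm = 188.733 grain/mm

189 grain/mm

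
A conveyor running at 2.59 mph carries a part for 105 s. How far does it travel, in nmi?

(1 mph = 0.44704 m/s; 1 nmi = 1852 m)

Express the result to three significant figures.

2.59 mph × 0.44704 → 1.15783 m/s
d = v × t = 1.15783 m/s × 105 s = 121.572 m
121.572 m ÷ (1852 m/nmi) = 0.0656436 nmi

0.0656 nmi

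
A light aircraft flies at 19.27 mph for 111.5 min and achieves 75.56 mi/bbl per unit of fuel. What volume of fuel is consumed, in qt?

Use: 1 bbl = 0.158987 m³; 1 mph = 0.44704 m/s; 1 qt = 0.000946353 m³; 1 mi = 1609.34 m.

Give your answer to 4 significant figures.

79.62 qt

19.27 mph → 8.61446 m/s
111.5 min → 6690 s
d = v × t = 8.61446 × 6690 = 57630.7 m
75.56 mi/bbl → 764853 m/m³
V = d / (distance per unit fuel) = 57630.7 / 764853 = 0.0753487 m³
In qt: 0.0753487 / 0.000946353 = 79.6201 qt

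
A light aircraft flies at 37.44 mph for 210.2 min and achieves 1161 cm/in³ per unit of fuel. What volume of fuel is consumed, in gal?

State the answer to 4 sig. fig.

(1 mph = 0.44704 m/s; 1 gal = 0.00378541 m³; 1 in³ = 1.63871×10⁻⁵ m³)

78.71 gal

37.44 mph → 16.7372 m/s
210.2 min → 12612 s
d = v × t = 16.7372 × 12612 = 211090 m
1161 cm/in³ → 708484 m/m³
V = d / (distance per unit fuel) = 211090 / 708484 = 0.297946 m³
In gal: 0.297946 / 0.00378541 = 78.709 gal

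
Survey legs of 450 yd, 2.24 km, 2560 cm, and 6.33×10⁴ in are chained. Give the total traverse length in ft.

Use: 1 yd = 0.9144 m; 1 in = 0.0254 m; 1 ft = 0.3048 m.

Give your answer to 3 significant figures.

1.41×10⁴ ft

450 yd × 0.9144 = 411.48 m
2.24 km × 1000 = 2240 m
2560 cm × 0.01 = 25.6 m
6.33×10⁴ in × 0.0254 = 1607.82 m
Sum: 411.48 + 2240 + 25.6 + 1607.82 = 4284.9 m
In ft: 4284.9 / 0.3048 = 14058.1 ft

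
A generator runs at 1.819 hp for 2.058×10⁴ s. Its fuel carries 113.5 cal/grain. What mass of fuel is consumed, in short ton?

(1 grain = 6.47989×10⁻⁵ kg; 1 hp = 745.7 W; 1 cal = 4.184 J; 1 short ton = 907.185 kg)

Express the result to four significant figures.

1.819 hp → 1356.43 W
E = P × t = 1356.43 × 20580 = 2.79153×10⁷ J
113.5 cal/grain → 7.32858×10⁶ J/kg
m = E / e_s = 2.79153×10⁷ / 7.32858×10⁶ = 3.8091 kg
In short ton: 3.8091 / 907.185 = 0.00419881 short ton

0.004199 short ton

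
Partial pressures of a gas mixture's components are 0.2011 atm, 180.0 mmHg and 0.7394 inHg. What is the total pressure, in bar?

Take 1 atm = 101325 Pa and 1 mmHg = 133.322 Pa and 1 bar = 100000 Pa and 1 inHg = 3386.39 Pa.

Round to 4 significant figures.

0.2011 atm × 101325 = 20376.5 Pa
180.0 mmHg × 133.322 = 23998 Pa
0.7394 inHg × 3386.39 = 2503.9 Pa
Total: 20376.5 + 23998 + 2503.9 = 46878.4 Pa
In bar: 46878.4 / 100000 = 0.468784 bar

0.4688 bar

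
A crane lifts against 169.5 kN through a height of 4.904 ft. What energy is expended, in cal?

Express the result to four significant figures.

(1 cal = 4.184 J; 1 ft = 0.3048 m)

169.5 kN × 1000 → 169500 N
4.904 ft × 0.3048 → 1.49474 m
W = F × d = 169500 N × 1.49474 m = 253358 J
253358 J ÷ (4.184 J/cal) = 60554 cal

6.055×10⁴ cal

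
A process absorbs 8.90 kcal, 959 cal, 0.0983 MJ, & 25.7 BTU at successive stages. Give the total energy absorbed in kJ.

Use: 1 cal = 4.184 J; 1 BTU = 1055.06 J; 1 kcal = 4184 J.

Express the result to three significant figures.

8.90 kcal × 4184 = 37237.6 J
959 cal × 4.184 = 4012.46 J
0.0983 MJ × 1000000 = 98300 J
25.7 BTU × 1055.06 = 27115 J
Total: 37237.6 + 4012.46 + 98300 + 27115 = 166665 J
In kJ: 166665 / 1000 = 166.665 kJ

167 kJ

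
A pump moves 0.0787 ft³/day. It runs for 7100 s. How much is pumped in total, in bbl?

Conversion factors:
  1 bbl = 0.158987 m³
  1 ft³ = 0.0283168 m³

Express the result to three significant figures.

0.00115 bbl

0.0787 ft³/day → 2.57932×10⁻⁸ m³/s
V = Q × t = 2.57932×10⁻⁸ × 7100 = 1.83132×10⁻⁴ m³
In bbl: 1.83132×10⁻⁴ / 0.158987 = 0.00115187 bbl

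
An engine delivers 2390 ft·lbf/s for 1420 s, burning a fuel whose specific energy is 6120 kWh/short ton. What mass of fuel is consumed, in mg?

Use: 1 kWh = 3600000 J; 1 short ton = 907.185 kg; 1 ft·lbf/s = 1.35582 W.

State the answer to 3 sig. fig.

2390 ft·lbf/s → 3240.41 W
E = P × t = 3240.41 × 1420 = 4.60138×10⁶ J
6120 kWh/short ton → 2.42861×10⁷ J/kg
m = E / e_s = 4.60138×10⁶ / 2.42861×10⁷ = 0.189466 kg
In mg: 0.189466 / 10⁻⁶ = 189466 mg

1.89×10⁵ mg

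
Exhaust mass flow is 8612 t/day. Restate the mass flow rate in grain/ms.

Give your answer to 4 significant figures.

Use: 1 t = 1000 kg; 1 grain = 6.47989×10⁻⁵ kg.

8612 t/day × 1000 kg/t ÷ 86400 s/day = 99.6759 kg/s
99.6759 kg/s ÷ 6.47989×10⁻⁵ kg/grain × 0.001 s/ms = 1538.23 grain/ms

1538 grain/ms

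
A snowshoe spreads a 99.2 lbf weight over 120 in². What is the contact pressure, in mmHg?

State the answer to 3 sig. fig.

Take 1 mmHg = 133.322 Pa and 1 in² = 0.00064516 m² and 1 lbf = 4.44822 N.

99.2 lbf × 4.44822 = 441.263 N
120 in² × 0.00064516 = 0.0774192 m²
P = F / A = 441.263 N / 0.0774192 m² = 5699.66 Pa
5699.66 Pa ÷ (133.322 Pa/mmHg) = 42.7511 mmHg

42.8 mmHg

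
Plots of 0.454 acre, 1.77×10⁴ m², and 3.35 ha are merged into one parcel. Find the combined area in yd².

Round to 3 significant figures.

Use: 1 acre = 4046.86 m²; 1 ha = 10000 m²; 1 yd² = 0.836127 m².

6.34×10⁴ yd²

0.454 acre × 4046.86 = 1837.27 m²
1.77×10⁴ m² (already m²)
3.35 ha × 10000 = 33500 m²
Sum: 1837.27 + 17700 + 33500 = 53037.3 m²
In yd²: 53037.3 / 0.836127 = 63432.1 yd²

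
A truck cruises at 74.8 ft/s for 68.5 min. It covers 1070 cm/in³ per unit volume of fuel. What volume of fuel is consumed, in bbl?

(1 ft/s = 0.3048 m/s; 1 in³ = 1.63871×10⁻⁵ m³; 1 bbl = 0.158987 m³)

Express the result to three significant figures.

74.8 ft/s → 22.799 m/s
68.5 min → 4110 s
d = v × t = 22.799 × 4110 = 93703.9 m
1070 cm/in³ → 652953 m/m³
V = d / (distance per unit fuel) = 93703.9 / 652953 = 0.143508 m³
In bbl: 0.143508 / 0.158987 = 0.90264 bbl

0.903 bbl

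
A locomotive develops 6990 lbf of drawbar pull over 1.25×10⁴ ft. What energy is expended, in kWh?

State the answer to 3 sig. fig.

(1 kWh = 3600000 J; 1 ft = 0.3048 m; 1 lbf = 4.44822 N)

6990 lbf × 4.44822 → 31093.1 N
1.25×10⁴ ft × 0.3048 → 3810 m
W = F × d = 31093.1 N × 3810 m = 1.18465×10⁸ J
1.18465×10⁸ J ÷ (3600000 J/kWh) = 32.9069 kWh

32.9 kWh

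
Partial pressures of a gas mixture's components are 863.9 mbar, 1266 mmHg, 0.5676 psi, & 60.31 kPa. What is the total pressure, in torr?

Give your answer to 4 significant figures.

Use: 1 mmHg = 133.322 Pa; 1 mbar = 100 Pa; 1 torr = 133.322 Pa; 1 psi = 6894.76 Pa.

863.9 mbar × 100 = 86390 Pa
1266 mmHg × 133.322 = 168786 Pa
0.5676 psi × 6894.76 = 3913.47 Pa
60.31 kPa × 1000 = 60310 Pa
Total: 86390 + 168786 + 3913.47 + 60310 = 319399 Pa
In torr: 319399 / 133.322 = 2395.7 torr

2396 torr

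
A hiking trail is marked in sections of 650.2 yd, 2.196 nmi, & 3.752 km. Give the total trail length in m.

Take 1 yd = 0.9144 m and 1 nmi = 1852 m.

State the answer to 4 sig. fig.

650.2 yd × 0.9144 → 594.543 m
2.196 nmi × 1852 → 4066.99 m
3.752 km × 1000 → 3752 m
Total: 594.543 + 4066.99 + 3752 = 8413.53 m

8414 m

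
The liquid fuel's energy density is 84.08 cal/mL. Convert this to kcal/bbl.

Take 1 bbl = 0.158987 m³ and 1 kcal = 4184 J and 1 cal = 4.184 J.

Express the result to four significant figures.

1.337×10⁴ kcal/bbl

84.08 cal/mL × 4.184 J/cal ÷ 10⁻⁶ m³/mL = 3.51791×10⁸ J/m³
3.51791×10⁸ J/m³ ÷ 4184 J/kcal × 0.158987 m³/bbl = 13367.6 kcal/bbl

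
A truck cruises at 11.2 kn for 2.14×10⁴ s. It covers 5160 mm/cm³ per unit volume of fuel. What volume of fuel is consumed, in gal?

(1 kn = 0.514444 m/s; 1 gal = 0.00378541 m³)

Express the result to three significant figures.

6.31 gal

11.2 kn → 5.76177 m/s
d = v × t = 5.76177 × 21400 = 123302 m
5160 mm/cm³ → 5.16×10⁶ m/m³
V = d / (distance per unit fuel) = 123302 / 5.16×10⁶ = 0.0238957 m³
In gal: 0.0238957 / 0.00378541 = 6.31258 gal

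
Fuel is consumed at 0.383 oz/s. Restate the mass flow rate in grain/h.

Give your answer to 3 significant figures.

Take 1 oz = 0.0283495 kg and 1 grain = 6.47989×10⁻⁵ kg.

0.383 oz/s × 0.0283495 kg/oz = 0.0108579 kg/s
0.0108579 kg/s ÷ 6.47989×10⁻⁵ kg/grain × 3600 s/h = 603227 grain/h

6.03×10⁵ grain/h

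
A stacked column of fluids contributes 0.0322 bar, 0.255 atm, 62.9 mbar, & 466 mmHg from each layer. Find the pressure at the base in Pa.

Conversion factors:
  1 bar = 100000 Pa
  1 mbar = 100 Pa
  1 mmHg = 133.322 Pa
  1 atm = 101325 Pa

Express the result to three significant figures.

9.75×10⁴ Pa

0.0322 bar × 100000 = 3220 Pa
0.255 atm × 101325 = 25837.9 Pa
62.9 mbar × 100 = 6290 Pa
466 mmHg × 133.322 = 62128.1 Pa
Total: 3220 + 25837.9 + 6290 + 62128.1 = 97476 Pa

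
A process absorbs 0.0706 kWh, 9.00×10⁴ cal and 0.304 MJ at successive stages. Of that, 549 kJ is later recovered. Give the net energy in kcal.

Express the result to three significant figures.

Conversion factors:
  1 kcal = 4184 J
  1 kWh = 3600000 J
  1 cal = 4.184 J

0.0706 kWh × 3600000 = 254160 J
9.00×10⁴ cal × 4.184 = 376560 J
0.304 MJ × 1000000 = 304000 J
549 kJ × 1000 = 549000 J
Result: 254160 + 376560 + 304000 − 549000 = 385720 J
In kcal: 385720 / 4184 = 92.1893 kcal

92.2 kcal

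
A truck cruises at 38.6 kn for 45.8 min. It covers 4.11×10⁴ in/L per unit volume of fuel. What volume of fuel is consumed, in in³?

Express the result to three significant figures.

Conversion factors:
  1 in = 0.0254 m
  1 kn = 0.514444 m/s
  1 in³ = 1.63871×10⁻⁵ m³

38.6 kn → 19.8575 m/s
45.8 min → 2748 s
d = v × t = 19.8575 × 2748 = 54568.4 m
4.11×10⁴ in/L → 1.04394×10⁶ m/m³
V = d / (distance per unit fuel) = 54568.4 / 1.04394×10⁶ = 0.0522716 m³
In in³: 0.0522716 / 1.63871×10⁻⁵ = 3189.8 in³

3190 in³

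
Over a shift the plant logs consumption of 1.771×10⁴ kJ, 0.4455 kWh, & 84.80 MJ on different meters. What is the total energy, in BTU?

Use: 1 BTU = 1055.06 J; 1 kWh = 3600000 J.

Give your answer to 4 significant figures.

9.868×10⁴ BTU

1.771×10⁴ kJ × 1000 → 1.771×10⁷ J
0.4455 kWh × 3600000 → 1.6038×10⁶ J
84.80 MJ × 1000000 → 8.48×10⁷ J
Total: 1.771×10⁷ + 1.6038×10⁶ + 8.48×10⁷ = 1.04114×10⁸ J
In BTU: 1.04114×10⁸ / 1055.06 = 98680.6 BTU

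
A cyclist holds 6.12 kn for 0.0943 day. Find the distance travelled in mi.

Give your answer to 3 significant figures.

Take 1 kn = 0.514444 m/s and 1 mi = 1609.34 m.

6.12 kn × 0.514444 → 3.1484 m/s
0.0943 day × 86400 → 8147.52 s
d = v × t = 3.1484 m/s × 8147.52 s = 25651.7 m
25651.7 m ÷ (1609.34 m/mi) = 15.9393 mi

15.9 mi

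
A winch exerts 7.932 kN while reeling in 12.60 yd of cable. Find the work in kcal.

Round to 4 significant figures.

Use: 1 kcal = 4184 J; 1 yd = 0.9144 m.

21.84 kcal

7.932 kN × 1000 = 7932 N
12.60 yd × 0.9144 = 11.5214 m
W = F × d = 7932 N × 11.5214 m = 91387.7 J
91387.7 J ÷ (4184 J/kcal) = 21.8422 kcal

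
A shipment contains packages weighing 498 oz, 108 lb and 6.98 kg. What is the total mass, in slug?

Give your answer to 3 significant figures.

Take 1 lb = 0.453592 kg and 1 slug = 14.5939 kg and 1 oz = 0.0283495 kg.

4.80 slug

498 oz × 0.0283495 = 14.1181 kg
108 lb × 0.453592 = 48.9879 kg
6.98 kg (already kg)
Total: 14.1181 + 48.9879 + 6.98 = 70.086 kg
In slug: 70.086 / 14.5939 = 4.80242 slug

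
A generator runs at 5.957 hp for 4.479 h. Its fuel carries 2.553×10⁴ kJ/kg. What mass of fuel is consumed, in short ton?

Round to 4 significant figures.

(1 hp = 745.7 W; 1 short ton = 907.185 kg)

5.957 hp → 4442.13 W
4.479 h → 16124.4 s
E = P × t = 4442.13 × 16124.4 = 7.16267×10⁷ J
2.553×10⁴ kJ/kg → 2.553×10⁷ J/kg
m = E / e_s = 7.16267×10⁷ / 2.553×10⁷ = 2.80559 kg
In short ton: 2.80559 / 907.185 = 0.00309263 short ton

0.003093 short ton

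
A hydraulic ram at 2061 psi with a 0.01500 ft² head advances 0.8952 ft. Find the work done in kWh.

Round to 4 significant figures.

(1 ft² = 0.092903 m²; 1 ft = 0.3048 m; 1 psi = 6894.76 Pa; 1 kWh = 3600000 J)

2061 psi → 1.42101×10⁷ Pa
0.01500 ft² → 0.00139354 m²
F = P × A = 1.42101×10⁷ × 0.00139354 = 19802.3 N
0.8952 ft → 0.272857 m
W = F × d = 19802.3 × 0.272857 = 5403.2 J
In kWh: 5403.2 / 3600000 = 0.00150089 kWh

0.001501 kWh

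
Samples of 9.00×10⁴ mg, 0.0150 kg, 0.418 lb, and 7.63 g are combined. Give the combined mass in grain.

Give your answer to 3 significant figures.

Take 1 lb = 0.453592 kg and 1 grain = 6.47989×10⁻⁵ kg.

9.00×10⁴ mg × 10⁻⁶ = 0.09 kg
0.0150 kg (already kg)
0.418 lb × 0.453592 = 0.189601 kg
7.63 g × 0.001 = 0.00763 kg
Combined: 0.09 + 0.015 + 0.189601 + 0.00763 = 0.302231 kg
In grain: 0.302231 / 6.47989×10⁻⁵ = 4664.14 grain

4660 grain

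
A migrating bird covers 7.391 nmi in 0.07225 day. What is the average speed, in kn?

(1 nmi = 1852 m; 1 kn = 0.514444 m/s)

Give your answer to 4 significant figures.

7.391 nmi × 1852 = 13688.1 m
0.07225 day × 86400 = 6242.4 s
v = d / t = 13688.1 m / 6242.4 s = 2.19276 m/s
2.19276 m/s ÷ (0.514444 m/s/kn) = 4.26239 kn

4.262 kn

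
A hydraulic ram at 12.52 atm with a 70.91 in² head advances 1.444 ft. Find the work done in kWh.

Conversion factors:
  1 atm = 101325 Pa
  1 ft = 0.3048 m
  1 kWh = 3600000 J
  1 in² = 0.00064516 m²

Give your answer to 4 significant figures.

12.52 atm → 1.26859×10⁶ Pa
70.91 in² → 0.0457483 m²
F = P × A = 1.26859×10⁶ × 0.0457483 = 58035.8 N
1.444 ft → 0.440131 m
W = F × d = 58035.8 × 0.440131 = 25543.4 J
In kWh: 25543.4 / 3600000 = 0.00709539 kWh

0.007095 kWh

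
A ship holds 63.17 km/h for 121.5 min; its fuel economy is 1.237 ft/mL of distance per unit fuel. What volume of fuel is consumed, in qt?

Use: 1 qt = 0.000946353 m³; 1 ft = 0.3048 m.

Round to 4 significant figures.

63.17 km/h → 17.5472 m/s
121.5 min → 7290 s
d = v × t = 17.5472 × 7290 = 127919 m
1.237 ft/mL → 377038 m/m³
V = d / (distance per unit fuel) = 127919 / 377038 = 0.339273 m³
In qt: 0.339273 / 0.000946353 = 358.506 qt

358.5 qt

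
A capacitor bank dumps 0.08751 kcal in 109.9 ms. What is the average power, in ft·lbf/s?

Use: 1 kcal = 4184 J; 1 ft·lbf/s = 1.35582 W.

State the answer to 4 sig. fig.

2457 ft·lbf/s

0.08751 kcal × 4184 → 366.142 J
109.9 ms × 0.001 → 0.1099 s
P = E / t = 366.142 J / 0.1099 s = 3331.59 W
3331.59 W ÷ (1.35582 W/ft·lbf/s) = 2457.25 ft·lbf/s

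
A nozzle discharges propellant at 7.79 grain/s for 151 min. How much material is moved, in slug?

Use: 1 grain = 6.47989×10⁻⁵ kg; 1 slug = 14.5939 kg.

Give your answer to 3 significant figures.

7.79 grain/s → 5.04783×10⁻⁴ kg/s
151 min → 9060 s
m = ṁ × t = 5.04783×10⁻⁴ × 9060 = 4.57333 kg
In slug: 4.57333 / 14.5939 = 0.313373 slug

0.313 slug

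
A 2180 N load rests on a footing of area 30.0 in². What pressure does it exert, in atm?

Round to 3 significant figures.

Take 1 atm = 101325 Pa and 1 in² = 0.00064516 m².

1.11 atm

30.0 in² × 0.00064516 = 0.0193548 m²
P = F / A = 2180 N / 0.0193548 m² = 112634 Pa
112634 Pa ÷ (101325 Pa/atm) = 1.11161 atm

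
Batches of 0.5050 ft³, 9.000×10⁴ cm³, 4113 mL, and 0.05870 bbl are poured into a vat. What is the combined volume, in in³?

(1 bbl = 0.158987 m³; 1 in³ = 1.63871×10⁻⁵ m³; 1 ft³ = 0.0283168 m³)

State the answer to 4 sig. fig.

7185 in³

0.5050 ft³ × 0.0283168 = 0.0143 m³
9.000×10⁴ cm³ × 10⁻⁶ = 0.09 m³
4113 mL × 10⁻⁶ = 0.004113 m³
0.05870 bbl × 0.158987 = 0.00933254 m³
Total: 0.0143 + 0.09 + 0.004113 + 0.00933254 = 0.117746 m³
In in³: 0.117746 / 1.63871×10⁻⁵ = 7185.29 in³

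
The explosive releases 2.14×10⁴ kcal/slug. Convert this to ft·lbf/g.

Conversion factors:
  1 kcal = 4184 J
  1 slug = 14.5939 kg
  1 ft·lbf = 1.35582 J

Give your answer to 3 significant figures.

2.14×10⁴ kcal/slug × 4184 J/kcal ÷ 14.5939 kg/slug = 6.13528×10⁶ J/kg
6.13528×10⁶ J/kg ÷ 1.35582 J/ft·lbf × 0.001 kg/g = 4525.14 ft·lbf/g

4530 ft·lbf/g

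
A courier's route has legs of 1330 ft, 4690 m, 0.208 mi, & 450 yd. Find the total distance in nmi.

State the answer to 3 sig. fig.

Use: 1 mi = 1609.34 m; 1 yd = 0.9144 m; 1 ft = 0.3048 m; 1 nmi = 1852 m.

1330 ft × 0.3048 = 405.384 m
4690 m (already m)
0.208 mi × 1609.34 = 334.743 m
450 yd × 0.9144 = 411.48 m
Combined: 405.384 + 4690 + 334.743 + 411.48 = 5841.61 m
In nmi: 5841.61 / 1852 = 3.15422 nmi

3.15 nmi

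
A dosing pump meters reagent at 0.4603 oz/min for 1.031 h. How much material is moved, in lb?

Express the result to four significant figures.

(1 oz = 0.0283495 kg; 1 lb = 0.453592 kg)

0.4603 oz/min → 2.17488×10⁻⁴ kg/s
1.031 h → 3711.6 s
m = ṁ × t = 2.17488×10⁻⁴ × 3711.6 = 0.807228 kg
In lb: 0.807228 / 0.453592 = 1.77963 lb

1.780 lb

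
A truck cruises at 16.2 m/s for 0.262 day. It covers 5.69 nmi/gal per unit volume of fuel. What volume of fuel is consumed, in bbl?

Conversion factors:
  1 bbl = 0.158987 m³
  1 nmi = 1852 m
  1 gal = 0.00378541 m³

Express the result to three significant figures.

0.262 day → 22636.8 s
d = v × t = 16.2 × 22636.8 = 366716 m
5.69 nmi/gal → 2.78381×10⁶ m/m³
V = d / (distance per unit fuel) = 366716 / 2.78381×10⁶ = 0.131732 m³
In bbl: 0.131732 / 0.158987 = 0.828571 bbl

0.829 bbl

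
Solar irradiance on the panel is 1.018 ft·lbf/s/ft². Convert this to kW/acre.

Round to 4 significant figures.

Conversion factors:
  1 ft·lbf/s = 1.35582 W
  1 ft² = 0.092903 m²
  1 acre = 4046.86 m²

60.12 kW/acre

1.018 ft·lbf/s/ft² × 1.35582 W/ft·lbf/s ÷ 0.092903 m²/ft² = 14.8566 W/m²
14.8566 W/m² ÷ 1000 W/kW × 4046.86 m²/acre = 60.1226 kW/acre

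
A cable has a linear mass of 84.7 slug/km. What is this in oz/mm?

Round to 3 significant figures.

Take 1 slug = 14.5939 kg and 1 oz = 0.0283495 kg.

0.0436 oz/mm

84.7 slug/km × 14.5939 kg/slug ÷ 1000 m/km = 1.2361 kg/m
1.2361 kg/m ÷ 0.0283495 kg/oz × 0.001 m/mm = 0.0436022 oz/mm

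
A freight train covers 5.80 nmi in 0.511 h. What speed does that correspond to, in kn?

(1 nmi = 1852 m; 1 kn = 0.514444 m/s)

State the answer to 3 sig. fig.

11.4 kn

5.80 nmi × 1852 = 10741.6 m
0.511 h × 3600 = 1839.6 s
v = d / t = 10741.6 m / 1839.6 s = 5.8391 m/s
5.8391 m/s ÷ (0.514444 m/s/kn) = 11.3503 kn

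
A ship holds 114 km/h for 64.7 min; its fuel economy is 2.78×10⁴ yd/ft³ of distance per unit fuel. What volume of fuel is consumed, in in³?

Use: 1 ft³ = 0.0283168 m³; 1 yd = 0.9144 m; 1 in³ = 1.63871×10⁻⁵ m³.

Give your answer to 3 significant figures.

8360 in³

114 km/h → 31.6667 m/s
64.7 min → 3882 s
d = v × t = 31.6667 × 3882 = 122930 m
2.78×10⁴ yd/ft³ → 897712 m/m³
V = d / (distance per unit fuel) = 122930 / 897712 = 0.136937 m³
In in³: 0.136937 / 1.63871×10⁻⁵ = 8356.39 in³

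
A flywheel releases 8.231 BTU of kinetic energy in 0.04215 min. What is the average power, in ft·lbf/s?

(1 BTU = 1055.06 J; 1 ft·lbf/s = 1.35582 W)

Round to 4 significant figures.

8.231 BTU × 1055.06 = 8684.2 J
0.04215 min × 60 = 2.529 s
P = E / t = 8684.2 J / 2.529 s = 3433.85 W
3433.85 W ÷ (1.35582 W/ft·lbf/s) = 2532.67 ft·lbf/s

2533 ft·lbf/s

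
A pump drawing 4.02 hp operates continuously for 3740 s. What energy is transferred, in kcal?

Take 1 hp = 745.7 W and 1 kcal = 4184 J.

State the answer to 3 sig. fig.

4.02 hp × 745.7 = 2997.71 W
E = P × t = 2997.71 W × 3740 s = 1.12114×10⁷ J
1.12114×10⁷ J ÷ (4184 J/kcal) = 2679.59 kcal

2680 kcal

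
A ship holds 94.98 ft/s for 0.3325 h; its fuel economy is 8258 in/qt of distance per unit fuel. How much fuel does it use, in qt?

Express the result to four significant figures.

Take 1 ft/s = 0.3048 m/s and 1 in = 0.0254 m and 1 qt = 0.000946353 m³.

94.98 ft/s → 28.9499 m/s
0.3325 h → 1197 s
d = v × t = 28.9499 × 1197 = 34653 m
8258 in/qt → 221644 m/m³
V = d / (distance per unit fuel) = 34653 / 221644 = 0.156345 m³
In qt: 0.156345 / 0.000946353 = 165.208 qt

165.2 qt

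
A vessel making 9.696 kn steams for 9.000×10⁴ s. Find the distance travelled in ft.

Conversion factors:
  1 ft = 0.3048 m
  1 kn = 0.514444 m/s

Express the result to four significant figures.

1.473×10⁶ ft

9.696 kn × 0.514444 → 4.98805 m/s
d = v × t = 4.98805 m/s × 90000 s = 448924 m
448924 m ÷ (0.3048 m/ft) = 1.47285×10⁶ ft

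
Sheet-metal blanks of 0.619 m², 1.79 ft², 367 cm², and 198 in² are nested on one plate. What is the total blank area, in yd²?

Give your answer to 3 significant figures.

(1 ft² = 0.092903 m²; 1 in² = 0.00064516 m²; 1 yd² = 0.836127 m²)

0.619 m² (already m²)
1.79 ft² × 0.092903 → 0.166296 m²
367 cm² × 0.0001 → 0.0367 m²
198 in² × 0.00064516 → 0.127742 m²
Combined: 0.619 + 0.166296 + 0.0367 + 0.127742 = 0.949738 m²
In yd²: 0.949738 / 0.836127 = 1.13588 yd²

1.14 yd²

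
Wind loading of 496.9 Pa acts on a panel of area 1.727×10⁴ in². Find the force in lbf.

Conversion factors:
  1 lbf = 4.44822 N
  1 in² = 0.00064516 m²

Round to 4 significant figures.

1.727×10⁴ in² × 0.00064516 = 11.1419 m²
F = P × A = 496.9 Pa × 11.1419 m² = 5536.41 N
5536.41 N ÷ (4.44822 N/lbf) = 1244.63 lbf

1245 lbf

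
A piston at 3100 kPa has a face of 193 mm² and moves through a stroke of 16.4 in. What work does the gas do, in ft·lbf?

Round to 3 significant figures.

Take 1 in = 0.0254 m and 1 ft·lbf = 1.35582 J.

3100 kPa → 3.1×10⁶ Pa
193 mm² → 1.93×10⁻⁴ m²
F = P × A = 3.1×10⁶ × 1.93×10⁻⁴ = 598.3 N
16.4 in → 0.41656 m
W = F × d = 598.3 × 0.41656 = 249.228 J
In ft·lbf: 249.228 / 1.35582 = 183.821 ft·lbf

184 ft·lbf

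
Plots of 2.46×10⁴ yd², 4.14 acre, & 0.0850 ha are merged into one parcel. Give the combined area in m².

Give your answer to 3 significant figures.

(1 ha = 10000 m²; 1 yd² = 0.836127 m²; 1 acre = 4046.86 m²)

3.82×10⁴ m²

2.46×10⁴ yd² × 0.836127 = 20568.7 m²
4.14 acre × 4046.86 = 16754 m²
0.0850 ha × 10000 = 850 m²
Total: 20568.7 + 16754 + 850 = 38172.7 m²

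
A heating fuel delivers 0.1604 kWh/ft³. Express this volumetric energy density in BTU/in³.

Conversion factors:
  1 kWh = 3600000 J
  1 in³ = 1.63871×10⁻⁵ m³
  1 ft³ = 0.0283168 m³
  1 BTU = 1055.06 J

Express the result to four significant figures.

0.3167 BTU/in³

0.1604 kWh/ft³ × 3600000 J/kWh ÷ 0.0283168 m³/ft³ = 2.03921×10⁷ J/m³
2.03921×10⁷ J/m³ ÷ 1055.06 J/BTU × 1.63871×10⁻⁵ m³/in³ = 0.316728 BTU/in³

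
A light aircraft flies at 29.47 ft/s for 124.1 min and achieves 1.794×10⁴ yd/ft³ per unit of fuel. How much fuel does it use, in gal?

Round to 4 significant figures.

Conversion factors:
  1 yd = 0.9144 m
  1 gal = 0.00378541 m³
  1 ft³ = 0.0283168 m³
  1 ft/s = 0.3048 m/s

30.50 gal

29.47 ft/s → 8.98246 m/s
124.1 min → 7446 s
d = v × t = 8.98246 × 7446 = 66883.4 m
1.794×10⁴ yd/ft³ → 579315 m/m³
V = d / (distance per unit fuel) = 66883.4 / 579315 = 0.115453 m³
In gal: 0.115453 / 0.00378541 = 30.4995 gal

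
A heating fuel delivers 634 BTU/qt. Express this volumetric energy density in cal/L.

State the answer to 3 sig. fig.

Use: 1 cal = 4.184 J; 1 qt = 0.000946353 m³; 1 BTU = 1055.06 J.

1.69×10⁵ cal/L

634 BTU/qt × 1055.06 J/BTU ÷ 0.000946353 m³/qt = 7.06827×10⁸ J/m³
7.06827×10⁸ J/m³ ÷ 4.184 J/cal × 0.001 m³/L = 168936 cal/L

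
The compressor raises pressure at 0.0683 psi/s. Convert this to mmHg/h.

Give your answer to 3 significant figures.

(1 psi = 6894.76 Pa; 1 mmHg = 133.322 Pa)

1.27×10⁴ mmHg/h

0.0683 psi/s × 6894.76 Pa/psi = 470.912 Pa/s
470.912 Pa/s ÷ 133.322 Pa/mmHg × 3600 s/h = 12715.7 mmHg/h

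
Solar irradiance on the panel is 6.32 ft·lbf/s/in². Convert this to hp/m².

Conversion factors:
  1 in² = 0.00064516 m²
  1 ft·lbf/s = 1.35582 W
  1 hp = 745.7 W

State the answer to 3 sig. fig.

6.32 ft·lbf/s/in² × 1.35582 W/ft·lbf/s ÷ 0.00064516 m²/in² = 13281.6 W/m²
13281.6 W/m² ÷ 745.7 W/hp = 17.8109 hp/m²

17.8 hp/m²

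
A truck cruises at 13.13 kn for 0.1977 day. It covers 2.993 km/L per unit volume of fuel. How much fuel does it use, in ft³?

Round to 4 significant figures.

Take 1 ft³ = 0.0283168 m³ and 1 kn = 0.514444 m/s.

1.361 ft³

13.13 kn → 6.75465 m/s
0.1977 day → 17081.3 s
d = v × t = 6.75465 × 17081.3 = 115378 m
2.993 km/L → 2.993×10⁶ m/m³
V = d / (distance per unit fuel) = 115378 / 2.993×10⁶ = 0.0385493 m³
In ft³: 0.0385493 / 0.0283168 = 1.36136 ft³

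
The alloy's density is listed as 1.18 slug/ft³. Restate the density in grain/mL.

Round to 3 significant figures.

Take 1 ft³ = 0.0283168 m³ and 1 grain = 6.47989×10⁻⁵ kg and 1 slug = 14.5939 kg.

9.39 grain/mL

1.18 slug/ft³ × 14.5939 kg/slug ÷ 0.0283168 m³/ft³ = 608.148 kg/m³
608.148 kg/m³ ÷ 6.47989×10⁻⁵ kg/grain × 10⁻⁶ m³/mL = 9.38516 grain/mL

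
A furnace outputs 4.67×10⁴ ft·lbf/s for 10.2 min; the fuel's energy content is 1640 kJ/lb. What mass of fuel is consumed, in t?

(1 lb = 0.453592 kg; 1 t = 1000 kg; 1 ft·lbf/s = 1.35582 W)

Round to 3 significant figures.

4.67×10⁴ ft·lbf/s → 63316.8 W
10.2 min → 612 s
E = P × t = 63316.8 × 612 = 3.87499×10⁷ J
1640 kJ/lb → 3.61558×10⁶ J/kg
m = E / e_s = 3.87499×10⁷ / 3.61558×10⁶ = 10.7175 kg
In t: 10.7175 / 1000 = 0.0107175 t

0.0107 t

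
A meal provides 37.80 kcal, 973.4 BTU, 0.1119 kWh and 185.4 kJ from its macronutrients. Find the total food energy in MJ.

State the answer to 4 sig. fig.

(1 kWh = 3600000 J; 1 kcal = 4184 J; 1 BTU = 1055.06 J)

37.80 kcal × 4184 → 158155 J
973.4 BTU × 1055.06 → 1.027×10⁶ J
0.1119 kWh × 3600000 → 402840 J
185.4 kJ × 1000 → 185400 J
Sum: 158155 + 1.027×10⁶ + 402840 + 185400 = 1.7734×10⁶ J
In MJ: 1.7734×10⁶ / 1000000 = 1.7734 MJ

1.773 MJ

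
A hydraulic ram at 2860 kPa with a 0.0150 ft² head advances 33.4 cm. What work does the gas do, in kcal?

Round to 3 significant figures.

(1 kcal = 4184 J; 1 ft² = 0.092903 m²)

0.318 kcal

2860 kPa → 2.86×10⁶ Pa
0.0150 ft² → 0.00139354 m²
F = P × A = 2.86×10⁶ × 0.00139354 = 3985.52 N
33.4 cm → 0.334 m
W = F × d = 3985.52 × 0.334 = 1331.16 J
In kcal: 1331.16 / 4184 = 0.318155 kcal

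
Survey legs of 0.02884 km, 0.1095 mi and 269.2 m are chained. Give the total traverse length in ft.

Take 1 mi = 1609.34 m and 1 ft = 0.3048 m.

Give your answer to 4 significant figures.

0.02884 km × 1000 → 28.84 m
0.1095 mi × 1609.34 → 176.223 m
269.2 m (already m)
Sum: 28.84 + 176.223 + 269.2 = 474.263 m
In ft: 474.263 / 0.3048 = 1555.98 ft

1556 ft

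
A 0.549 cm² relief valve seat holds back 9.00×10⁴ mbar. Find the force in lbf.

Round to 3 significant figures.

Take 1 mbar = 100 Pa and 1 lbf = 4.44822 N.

111 lbf

9.00×10⁴ mbar × 100 = 9×10⁶ Pa
0.549 cm² × 0.0001 = 5.49×10⁻⁵ m²
F = P × A = 9×10⁶ Pa × 5.49×10⁻⁵ m² = 494.1 N
494.1 N ÷ (4.44822 N/lbf) = 111.078 lbf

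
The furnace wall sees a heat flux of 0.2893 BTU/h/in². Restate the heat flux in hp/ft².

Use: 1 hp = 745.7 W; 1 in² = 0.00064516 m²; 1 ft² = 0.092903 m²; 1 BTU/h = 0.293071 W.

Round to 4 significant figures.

0.2893 BTU/h/in² × 0.293071 W/BTU/h ÷ 0.00064516 m²/in² = 131.418 W/m²
131.418 W/m² ÷ 745.7 W/hp × 0.092903 m²/ft² = 0.0163727 hp/ft²

0.01637 hp/ft²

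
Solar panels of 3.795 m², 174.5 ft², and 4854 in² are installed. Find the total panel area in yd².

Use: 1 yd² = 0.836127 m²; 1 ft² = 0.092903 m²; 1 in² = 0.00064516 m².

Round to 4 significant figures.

27.67 yd²

3.795 m² (already m²)
174.5 ft² × 0.092903 = 16.2116 m²
4854 in² × 0.00064516 = 3.13161 m²
Sum: 3.795 + 16.2116 + 3.13161 = 23.1382 m²
In yd²: 23.1382 / 0.836127 = 27.6731 yd²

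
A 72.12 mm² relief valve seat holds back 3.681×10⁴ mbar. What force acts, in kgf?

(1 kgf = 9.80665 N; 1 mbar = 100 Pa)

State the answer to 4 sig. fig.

27.07 kgf

3.681×10⁴ mbar × 100 → 3.681×10⁶ Pa
72.12 mm² × 10⁻⁶ → 7.212×10⁻⁵ m²
F = P × A = 3.681×10⁶ Pa × 7.212×10⁻⁵ m² = 265.474 N
265.474 N ÷ (9.80665 N/kgf) = 27.0708 kgf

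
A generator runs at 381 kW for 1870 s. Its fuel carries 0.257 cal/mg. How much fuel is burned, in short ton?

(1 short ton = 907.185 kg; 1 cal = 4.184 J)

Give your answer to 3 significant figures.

0.730 short ton

381 kW → 381000 W
E = P × t = 381000 × 1870 = 7.1247×10⁸ J
0.257 cal/mg → 1.07529×10⁶ J/kg
m = E / e_s = 7.1247×10⁸ / 1.07529×10⁶ = 662.584 kg
In short ton: 662.584 / 907.185 = 0.730374 short ton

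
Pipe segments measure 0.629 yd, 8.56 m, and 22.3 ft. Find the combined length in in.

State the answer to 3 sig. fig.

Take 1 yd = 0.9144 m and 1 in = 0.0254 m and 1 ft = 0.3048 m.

0.629 yd × 0.9144 → 0.575158 m
8.56 m (already m)
22.3 ft × 0.3048 → 6.79704 m
Combined: 0.575158 + 8.56 + 6.79704 = 15.9322 m
In in: 15.9322 / 0.0254 = 627.252 in

627 in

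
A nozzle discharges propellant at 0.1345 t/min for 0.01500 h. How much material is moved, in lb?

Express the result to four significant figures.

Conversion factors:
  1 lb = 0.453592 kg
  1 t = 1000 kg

266.9 lb

0.1345 t/min → 2.24167 kg/s
0.01500 h → 54 s
m = ṁ × t = 2.24167 × 54 = 121.05 kg
In lb: 121.05 / 0.453592 = 266.87 lb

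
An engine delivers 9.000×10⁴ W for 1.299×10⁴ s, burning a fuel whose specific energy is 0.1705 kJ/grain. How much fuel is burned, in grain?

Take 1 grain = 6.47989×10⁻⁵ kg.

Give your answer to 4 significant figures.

6.857×10⁶ grain

E = P × t = 90000 × 12990 = 1.1691×10⁹ J
0.1705 kJ/grain → 2.63122×10⁶ J/kg
m = E / e_s = 1.1691×10⁹ / 2.63122×10⁶ = 444.319 kg
In grain: 444.319 / 6.47989×10⁻⁵ = 6.85689×10⁶ grain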